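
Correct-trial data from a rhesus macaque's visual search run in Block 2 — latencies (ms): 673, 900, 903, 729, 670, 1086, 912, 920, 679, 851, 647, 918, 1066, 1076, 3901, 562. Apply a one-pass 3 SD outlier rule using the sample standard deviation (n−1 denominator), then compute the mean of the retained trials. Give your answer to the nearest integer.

n = 16, ΣRT = 16493, M = 1030.812
Σ(x−M)² = 9189380.44; s = √(9189380.44/15) = 782.704
Cutoffs: 1030.812 ± 3·782.704 → [-1317.3, 3378.9]
Outside: 3901 → excluded.
Retained (n=15): Σ = 12592, mean = 12592/15 = 839.467

839 ms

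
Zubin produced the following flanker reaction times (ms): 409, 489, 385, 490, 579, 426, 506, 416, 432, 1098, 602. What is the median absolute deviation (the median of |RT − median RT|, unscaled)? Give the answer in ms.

73 ms

Sorted: 385, 409, 416, 426, 432, 489, 490, 506, 579, 602, 1098 → median = 489
|x − 489|: 80, 0, 104, 1, 90, 63, 17, 73, 57, 609, 113
Sorted deviations: 0, 1, 17, 57, 63, 73, 80, 90, 104, 113, 609 → MAD = 73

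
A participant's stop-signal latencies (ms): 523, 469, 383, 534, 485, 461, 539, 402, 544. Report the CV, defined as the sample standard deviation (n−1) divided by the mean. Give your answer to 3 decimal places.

0.123

n = 9, Σ = 4340, M = 482.2222
Σ(x−M)² = 28297.556; s = √(28297.556/8) = 59.4743
CV = 59.4743 / 482.2222 = 0.12333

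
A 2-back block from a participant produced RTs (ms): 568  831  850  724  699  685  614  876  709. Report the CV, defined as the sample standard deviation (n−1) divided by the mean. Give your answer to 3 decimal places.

n = 9, Σ = 6556, M = 728.4444
Σ(x−M)² = 89058.222; s = √(89058.222/8) = 105.5096
CV = 105.5096 / 728.4444 = 0.14484

0.145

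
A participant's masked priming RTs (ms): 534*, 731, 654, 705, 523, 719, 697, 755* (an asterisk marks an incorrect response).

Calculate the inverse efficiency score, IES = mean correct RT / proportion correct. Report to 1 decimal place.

895.3 ms

Correct trials (n=6): 731, 654, 705, 523, 719, 697
Mean correct RT = 4029/6 = 671.5000 ms
Proportion correct = 6/8
IES = 671.5000 / (6/8) = 895.333 ms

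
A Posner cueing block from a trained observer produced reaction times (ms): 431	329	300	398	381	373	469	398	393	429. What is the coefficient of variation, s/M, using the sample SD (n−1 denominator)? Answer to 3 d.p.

0.126

n = 10, Σ = 3901, M = 390.1000
Σ(x−M)² = 21770.900; s = √(21770.900/9) = 49.1832
CV = 49.1832 / 390.1000 = 0.12608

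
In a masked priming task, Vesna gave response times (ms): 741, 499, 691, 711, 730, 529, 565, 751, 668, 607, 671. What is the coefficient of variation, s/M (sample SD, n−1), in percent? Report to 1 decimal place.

n = 11, Σ = 7163, M = 651.1818
Σ(x−M)² = 77549.636; s = √(77549.636/10) = 88.0623
CV = 88.0623 / 651.1818 = 0.13523 = 13.523%

13.5%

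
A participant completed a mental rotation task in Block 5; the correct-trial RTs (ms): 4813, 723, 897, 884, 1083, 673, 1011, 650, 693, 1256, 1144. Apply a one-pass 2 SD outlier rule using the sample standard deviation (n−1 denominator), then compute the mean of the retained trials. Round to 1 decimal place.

n = 11, ΣRT = 13827, M = 1257.000
Σ(x−M)² = 14330184.00; s = √(14330184.00/10) = 1197.087
Cutoffs: 1257.000 ± 2·1197.087 → [-1137.2, 3651.2]
Outside: 4813 → excluded.
Retained (n=10): Σ = 9014, mean = 9014/10 = 901.400

901.4 ms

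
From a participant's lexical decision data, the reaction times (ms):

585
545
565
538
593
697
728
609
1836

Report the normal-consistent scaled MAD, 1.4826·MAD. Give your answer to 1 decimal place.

Sorted: 538, 545, 565, 585, 593, 609, 697, 728, 1836 → median = 593
|x − 593| sorted: 0, 8, 16, 28, 48, 55, 104, 135, 1243 → MAD = 48
Robust SD ≈ 1.4826 × 48 = 71.165

71.2 ms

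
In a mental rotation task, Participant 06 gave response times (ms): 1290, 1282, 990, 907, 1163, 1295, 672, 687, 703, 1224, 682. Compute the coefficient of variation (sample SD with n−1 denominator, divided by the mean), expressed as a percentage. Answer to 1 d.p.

27.3%

n = 11, Σ = 10895, M = 990.4545
Σ(x−M)² = 730026.727; s = √(730026.727/10) = 270.1901
CV = 270.1901 / 990.4545 = 0.27279 = 27.279%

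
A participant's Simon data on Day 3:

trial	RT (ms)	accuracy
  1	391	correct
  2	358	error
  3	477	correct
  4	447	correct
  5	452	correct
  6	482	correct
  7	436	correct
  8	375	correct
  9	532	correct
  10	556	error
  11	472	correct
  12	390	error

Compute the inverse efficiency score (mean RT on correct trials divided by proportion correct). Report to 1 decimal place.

Correct trials (n=9): 391, 477, 447, 452, 482, 436, 375, 532, 472
Mean correct RT = 4064/9 = 451.5556 ms
Proportion correct = 9/12
IES = 451.5556 / (9/12) = 602.074 ms

602.1 ms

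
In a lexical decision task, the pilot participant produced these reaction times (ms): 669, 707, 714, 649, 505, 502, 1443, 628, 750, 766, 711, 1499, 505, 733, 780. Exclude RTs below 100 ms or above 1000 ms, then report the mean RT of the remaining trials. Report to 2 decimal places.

Excluded: 1443, 1499
Retained (n=13): Σ = 8619
Mean = 8619/13 = 663.0000

663.00 ms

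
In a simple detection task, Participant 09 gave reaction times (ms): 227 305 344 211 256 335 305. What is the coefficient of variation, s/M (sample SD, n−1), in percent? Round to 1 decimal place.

18.5%

n = 7, Σ = 1983, M = 283.2857
Σ(x−M)² = 16441.429; s = √(16441.429/6) = 52.3473
CV = 52.3473 / 283.2857 = 0.18479 = 18.479%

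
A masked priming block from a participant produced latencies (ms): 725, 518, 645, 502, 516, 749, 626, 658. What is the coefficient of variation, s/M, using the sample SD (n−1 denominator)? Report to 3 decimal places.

n = 8, Σ = 4939, M = 617.3750
Σ(x−M)² = 64859.875; s = √(64859.875/7) = 96.2585
CV = 96.2585 / 617.3750 = 0.15592

0.156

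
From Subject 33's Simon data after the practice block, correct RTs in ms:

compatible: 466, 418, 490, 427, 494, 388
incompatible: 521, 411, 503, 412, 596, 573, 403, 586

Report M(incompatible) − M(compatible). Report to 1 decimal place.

M(compatible) = 2683/6 = 447.167
M(incompatible) = 4005/8 = 500.625
Difference = 500.625 − 447.167 = 53.458 ms

53.5 ms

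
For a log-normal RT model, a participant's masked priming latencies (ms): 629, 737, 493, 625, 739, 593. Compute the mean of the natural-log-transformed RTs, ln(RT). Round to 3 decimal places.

ln(RT): 6.4441, 6.6026, 6.2005, 6.4378, 6.6053, 6.3852
Σ ln(RT) = 38.6755
Mean = 38.6755/6 = 6.44591

6.446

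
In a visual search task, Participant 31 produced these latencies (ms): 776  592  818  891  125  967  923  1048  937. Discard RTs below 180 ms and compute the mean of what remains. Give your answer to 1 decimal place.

869.0 ms

Excluded: 125
Retained (n=8): Σ = 6952
Mean = 6952/8 = 869.0000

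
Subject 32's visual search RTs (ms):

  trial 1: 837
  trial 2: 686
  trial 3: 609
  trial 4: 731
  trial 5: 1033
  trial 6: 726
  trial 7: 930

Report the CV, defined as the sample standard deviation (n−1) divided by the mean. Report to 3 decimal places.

n = 7, Σ = 5552, M = 793.1429
Σ(x−M)² = 131942.857; s = √(131942.857/6) = 148.2919
CV = 148.2919 / 793.1429 = 0.18697

0.187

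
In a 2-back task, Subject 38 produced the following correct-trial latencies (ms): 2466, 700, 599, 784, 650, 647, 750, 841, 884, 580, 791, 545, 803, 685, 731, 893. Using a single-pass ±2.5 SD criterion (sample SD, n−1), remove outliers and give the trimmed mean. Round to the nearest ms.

n = 16, ΣRT = 13349, M = 834.312
Σ(x−M)² = 3004671.44; s = √(3004671.44/15) = 447.562
Cutoffs: 834.312 ± 2.5·447.562 → [-284.6, 1953.2]
Outside: 2466 → excluded.
Retained (n=15): Σ = 10883, mean = 10883/15 = 725.533

726 ms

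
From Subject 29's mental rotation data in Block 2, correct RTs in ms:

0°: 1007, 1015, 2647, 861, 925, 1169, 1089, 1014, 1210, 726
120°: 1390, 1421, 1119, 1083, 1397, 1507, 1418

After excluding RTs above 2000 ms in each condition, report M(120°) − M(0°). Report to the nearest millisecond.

0°: exclude 2647
M(0°) = 9016/9 = 1001.778
M(120°) = 9335/7 = 1333.571
Difference = 1333.571 − 1001.778 = 331.794 ms

332 ms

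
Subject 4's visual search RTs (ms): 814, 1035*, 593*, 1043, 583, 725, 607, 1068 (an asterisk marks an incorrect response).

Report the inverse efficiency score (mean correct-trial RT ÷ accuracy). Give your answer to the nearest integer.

1076 ms

Correct trials (n=6): 814, 1043, 583, 725, 607, 1068
Mean correct RT = 4840/6 = 806.6667 ms
Proportion correct = 6/8
IES = 806.6667 / (6/8) = 1075.556 ms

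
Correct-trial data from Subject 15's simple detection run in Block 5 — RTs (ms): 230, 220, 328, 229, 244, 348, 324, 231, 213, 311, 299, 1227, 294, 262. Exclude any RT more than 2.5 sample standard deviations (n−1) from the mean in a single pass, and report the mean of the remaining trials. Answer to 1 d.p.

n = 14, ΣRT = 4760, M = 340.000
Σ(x−M)² = 874002.00; s = √(874002.00/13) = 259.289
Cutoffs: 340.000 ± 2.5·259.289 → [-308.2, 988.2]
Outside: 1227 → excluded.
Retained (n=13): Σ = 3533, mean = 3533/13 = 271.769

271.8 ms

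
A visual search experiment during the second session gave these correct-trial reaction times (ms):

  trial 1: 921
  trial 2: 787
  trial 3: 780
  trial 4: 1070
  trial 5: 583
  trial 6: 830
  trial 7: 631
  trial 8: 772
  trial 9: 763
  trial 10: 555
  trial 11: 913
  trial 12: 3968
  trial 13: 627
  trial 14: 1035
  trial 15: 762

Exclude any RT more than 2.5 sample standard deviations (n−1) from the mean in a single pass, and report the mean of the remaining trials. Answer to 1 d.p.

787.8 ms

n = 15, ΣRT = 14997, M = 999.800
Σ(x−M)² = 9763628.40; s = √(9763628.40/14) = 835.106
Cutoffs: 999.800 ± 2.5·835.106 → [-1088.0, 3087.6]
Outside: 3968 → excluded.
Retained (n=14): Σ = 11029, mean = 11029/14 = 787.786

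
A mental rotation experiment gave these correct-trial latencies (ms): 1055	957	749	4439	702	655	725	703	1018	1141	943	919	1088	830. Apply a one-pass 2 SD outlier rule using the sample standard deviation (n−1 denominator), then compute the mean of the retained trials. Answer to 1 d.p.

n = 14, ΣRT = 15924, M = 1137.429
Σ(x−M)² = 12068505.43; s = √(12068505.43/13) = 963.507
Cutoffs: 1137.429 ± 2·963.507 → [-789.6, 3064.4]
Outside: 4439 → excluded.
Retained (n=13): Σ = 11485, mean = 11485/13 = 883.462

883.5 ms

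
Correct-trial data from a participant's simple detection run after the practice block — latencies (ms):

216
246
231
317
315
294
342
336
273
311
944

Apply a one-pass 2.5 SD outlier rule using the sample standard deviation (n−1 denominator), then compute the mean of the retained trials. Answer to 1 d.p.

n = 11, ΣRT = 3825, M = 347.727
Σ(x−M)² = 408872.18; s = √(408872.18/10) = 202.206
Cutoffs: 347.727 ± 2.5·202.206 → [-157.8, 853.2]
Outside: 944 → excluded.
Retained (n=10): Σ = 2881, mean = 2881/10 = 288.100

288.1 ms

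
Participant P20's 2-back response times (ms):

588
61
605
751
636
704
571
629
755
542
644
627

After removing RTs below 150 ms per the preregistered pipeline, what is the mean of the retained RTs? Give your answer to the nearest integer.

Excluded: 61
Retained (n=11): Σ = 7052
Mean = 7052/11 = 641.0909

641 ms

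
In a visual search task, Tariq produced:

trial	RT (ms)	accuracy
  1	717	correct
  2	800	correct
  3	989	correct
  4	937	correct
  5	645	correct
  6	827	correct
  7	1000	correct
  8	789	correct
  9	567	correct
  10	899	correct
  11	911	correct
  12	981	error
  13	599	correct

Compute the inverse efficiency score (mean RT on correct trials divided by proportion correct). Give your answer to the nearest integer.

874 ms

Correct trials (n=12): 717, 800, 989, 937, 645, 827, 1000, 789, 567, 899, 911, 599
Mean correct RT = 9680/12 = 806.6667 ms
Proportion correct = 12/13
IES = 806.6667 / (12/13) = 873.889 ms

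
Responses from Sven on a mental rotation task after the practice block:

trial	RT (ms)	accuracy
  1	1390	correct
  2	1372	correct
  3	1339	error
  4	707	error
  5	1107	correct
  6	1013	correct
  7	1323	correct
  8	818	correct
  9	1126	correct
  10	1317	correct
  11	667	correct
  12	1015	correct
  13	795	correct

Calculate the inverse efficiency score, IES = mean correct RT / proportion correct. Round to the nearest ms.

1283 ms

Correct trials (n=11): 1390, 1372, 1107, 1013, 1323, 818, 1126, 1317, 667, 1015, 795
Mean correct RT = 11943/11 = 1085.7273 ms
Proportion correct = 11/13
IES = 1085.7273 / (11/13) = 1283.132 ms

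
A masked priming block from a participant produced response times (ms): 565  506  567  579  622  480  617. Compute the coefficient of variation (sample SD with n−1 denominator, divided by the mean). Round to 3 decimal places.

n = 7, Σ = 3936, M = 562.2857
Σ(x−M)² = 16807.429; s = √(16807.429/6) = 52.9267
CV = 52.9267 / 562.2857 = 0.09413

0.094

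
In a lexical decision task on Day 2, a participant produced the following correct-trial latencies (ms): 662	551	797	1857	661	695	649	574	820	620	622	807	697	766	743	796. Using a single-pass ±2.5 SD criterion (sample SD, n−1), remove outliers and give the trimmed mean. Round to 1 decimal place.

n = 16, ΣRT = 12317, M = 769.812
Σ(x−M)² = 1367508.44; s = √(1367508.44/15) = 301.939
Cutoffs: 769.812 ± 2.5·301.939 → [15.0, 1524.7]
Outside: 1857 → excluded.
Retained (n=15): Σ = 10460, mean = 10460/15 = 697.333

697.3 ms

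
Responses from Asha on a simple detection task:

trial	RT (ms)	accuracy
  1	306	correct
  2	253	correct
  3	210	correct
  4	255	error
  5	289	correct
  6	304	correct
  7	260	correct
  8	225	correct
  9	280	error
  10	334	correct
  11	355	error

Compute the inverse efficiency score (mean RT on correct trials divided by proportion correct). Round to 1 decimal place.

374.9 ms

Correct trials (n=8): 306, 253, 210, 289, 304, 260, 225, 334
Mean correct RT = 2181/8 = 272.6250 ms
Proportion correct = 8/11
IES = 272.6250 / (8/11) = 374.859 ms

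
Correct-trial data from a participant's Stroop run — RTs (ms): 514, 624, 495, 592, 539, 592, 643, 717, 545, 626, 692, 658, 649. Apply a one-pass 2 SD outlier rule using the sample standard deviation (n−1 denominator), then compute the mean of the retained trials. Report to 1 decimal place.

606.6 ms

n = 13, ΣRT = 7886, M = 606.615
Σ(x−M)² = 55745.08; s = √(55745.08/12) = 68.157
Cutoffs: 606.615 ± 2·68.157 → [470.3, 742.9]
No RTs fall outside the cutoffs; all 13 retained. Mean = 7886/13 = 606.615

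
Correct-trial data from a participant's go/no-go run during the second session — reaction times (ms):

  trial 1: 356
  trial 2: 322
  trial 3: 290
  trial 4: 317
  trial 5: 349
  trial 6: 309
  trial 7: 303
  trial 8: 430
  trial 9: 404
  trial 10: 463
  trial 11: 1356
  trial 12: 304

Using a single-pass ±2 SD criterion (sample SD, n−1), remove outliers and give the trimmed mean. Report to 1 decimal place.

n = 12, ΣRT = 5203, M = 433.583
Σ(x−M)² = 961802.92; s = √(961802.92/11) = 295.697
Cutoffs: 433.583 ± 2·295.697 → [-157.8, 1025.0]
Outside: 1356 → excluded.
Retained (n=11): Σ = 3847, mean = 3847/11 = 349.727

349.7 ms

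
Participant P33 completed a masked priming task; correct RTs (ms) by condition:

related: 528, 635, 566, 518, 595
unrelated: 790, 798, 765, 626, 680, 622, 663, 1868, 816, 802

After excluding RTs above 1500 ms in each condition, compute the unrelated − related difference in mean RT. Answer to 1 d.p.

unrelated: exclude 1868
M(related) = 2842/5 = 568.400
M(unrelated) = 6562/9 = 729.111
Difference = 729.111 − 568.400 = 160.711 ms

160.7 ms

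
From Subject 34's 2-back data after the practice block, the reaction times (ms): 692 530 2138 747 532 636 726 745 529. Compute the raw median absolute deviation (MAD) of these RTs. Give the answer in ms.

56 ms

Sorted: 529, 530, 532, 636, 692, 726, 745, 747, 2138 → median = 692
|x − 692|: 0, 162, 1446, 55, 160, 56, 34, 53, 163
Sorted deviations: 0, 34, 53, 55, 56, 160, 162, 163, 1446 → MAD = 56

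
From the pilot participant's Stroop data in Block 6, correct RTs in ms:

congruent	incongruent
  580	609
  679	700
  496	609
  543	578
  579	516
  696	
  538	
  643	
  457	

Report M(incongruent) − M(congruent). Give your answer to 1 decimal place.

23.4 ms

M(congruent) = 5211/9 = 579.000
M(incongruent) = 3012/5 = 602.400
Difference = 602.400 − 579.000 = 23.400 ms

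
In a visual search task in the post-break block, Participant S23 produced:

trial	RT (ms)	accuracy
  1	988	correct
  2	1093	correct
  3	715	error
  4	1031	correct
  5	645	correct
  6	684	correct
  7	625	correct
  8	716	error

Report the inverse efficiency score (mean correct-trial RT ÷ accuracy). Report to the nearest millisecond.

Correct trials (n=6): 988, 1093, 1031, 645, 684, 625
Mean correct RT = 5066/6 = 844.3333 ms
Proportion correct = 6/8
IES = 844.3333 / (6/8) = 1125.778 ms

1126 ms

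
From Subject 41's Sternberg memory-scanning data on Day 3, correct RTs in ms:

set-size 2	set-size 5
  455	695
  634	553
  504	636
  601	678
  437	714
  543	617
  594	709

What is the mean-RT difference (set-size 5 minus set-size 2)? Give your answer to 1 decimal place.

M(set-size 2) = 3768/7 = 538.286
M(set-size 5) = 4602/7 = 657.429
Difference = 657.429 − 538.286 = 119.143 ms

119.1 ms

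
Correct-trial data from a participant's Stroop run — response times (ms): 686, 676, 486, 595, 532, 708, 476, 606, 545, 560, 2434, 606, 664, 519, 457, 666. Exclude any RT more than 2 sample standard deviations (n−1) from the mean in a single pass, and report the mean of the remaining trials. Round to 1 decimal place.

585.5 ms

n = 16, ΣRT = 11216, M = 701.000
Σ(x−M)² = 3298356.00; s = √(3298356.00/15) = 468.925
Cutoffs: 701.000 ± 2·468.925 → [-236.8, 1638.8]
Outside: 2434 → excluded.
Retained (n=15): Σ = 8782, mean = 8782/15 = 585.467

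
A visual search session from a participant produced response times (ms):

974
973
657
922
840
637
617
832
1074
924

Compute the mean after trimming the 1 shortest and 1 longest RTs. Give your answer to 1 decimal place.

Sorted: 617, 637, 657, 832, 840, 922, 924, 973, 974, 1074
Drop lowest 1 (617) and highest 1 (1074)
Remaining (n=8): Σ = 6759, mean = 6759/8 = 844.875

844.9 ms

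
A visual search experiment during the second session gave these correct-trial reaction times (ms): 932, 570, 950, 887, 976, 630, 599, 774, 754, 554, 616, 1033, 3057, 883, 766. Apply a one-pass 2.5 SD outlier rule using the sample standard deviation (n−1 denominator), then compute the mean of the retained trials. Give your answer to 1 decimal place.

780.3 ms

n = 15, ΣRT = 13981, M = 932.067
Σ(x−M)² = 5192592.93; s = √(5192592.93/14) = 609.015
Cutoffs: 932.067 ± 2.5·609.015 → [-590.5, 2454.6]
Outside: 3057 → excluded.
Retained (n=14): Σ = 10924, mean = 10924/14 = 780.286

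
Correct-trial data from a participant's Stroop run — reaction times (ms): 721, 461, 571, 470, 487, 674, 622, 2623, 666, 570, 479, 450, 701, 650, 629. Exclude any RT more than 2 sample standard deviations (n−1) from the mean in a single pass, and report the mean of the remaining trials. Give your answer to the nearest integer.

n = 15, ΣRT = 10774, M = 718.267
Σ(x−M)² = 4009094.93; s = √(4009094.93/14) = 535.130
Cutoffs: 718.267 ± 2·535.130 → [-352.0, 1788.5]
Outside: 2623 → excluded.
Retained (n=14): Σ = 8151, mean = 8151/14 = 582.214

582 ms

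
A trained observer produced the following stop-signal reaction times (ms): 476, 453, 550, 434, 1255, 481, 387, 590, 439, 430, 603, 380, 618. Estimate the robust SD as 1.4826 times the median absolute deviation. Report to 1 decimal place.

109.7 ms

Sorted: 380, 387, 430, 434, 439, 453, 476, 481, 550, 590, 603, 618, 1255 → median = 476
|x − 476| sorted: 0, 5, 23, 37, 42, 46, 74, 89, 96, 114, 127, 142, 779 → MAD = 74
Robust SD ≈ 1.4826 × 74 = 109.712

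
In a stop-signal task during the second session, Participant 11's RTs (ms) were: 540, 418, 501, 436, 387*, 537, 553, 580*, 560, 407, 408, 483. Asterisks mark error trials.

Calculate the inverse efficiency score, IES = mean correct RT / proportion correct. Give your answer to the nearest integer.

Correct trials (n=10): 540, 418, 501, 436, 537, 553, 560, 407, 408, 483
Mean correct RT = 4843/10 = 484.3000 ms
Proportion correct = 10/12
IES = 484.3000 / (10/12) = 581.160 ms

581 ms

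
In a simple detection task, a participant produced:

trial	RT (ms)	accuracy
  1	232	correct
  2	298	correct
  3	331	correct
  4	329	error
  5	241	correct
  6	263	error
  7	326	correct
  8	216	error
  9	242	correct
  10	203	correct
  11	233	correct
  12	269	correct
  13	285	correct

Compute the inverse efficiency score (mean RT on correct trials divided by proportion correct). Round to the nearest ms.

346 ms

Correct trials (n=10): 232, 298, 331, 241, 326, 242, 203, 233, 269, 285
Mean correct RT = 2660/10 = 266.0000 ms
Proportion correct = 10/13
IES = 266.0000 / (10/13) = 345.800 ms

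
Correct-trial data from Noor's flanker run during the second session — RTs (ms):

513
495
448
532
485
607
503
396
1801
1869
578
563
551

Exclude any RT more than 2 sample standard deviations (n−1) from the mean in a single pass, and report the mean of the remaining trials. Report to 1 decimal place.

515.5 ms

n = 13, ΣRT = 9341, M = 718.538
Σ(x−M)² = 2984969.23; s = √(2984969.23/12) = 498.746
Cutoffs: 718.538 ± 2·498.746 → [-279.0, 1716.0]
Outside: 1801, 1869 → excluded.
Retained (n=11): Σ = 5671, mean = 5671/11 = 515.545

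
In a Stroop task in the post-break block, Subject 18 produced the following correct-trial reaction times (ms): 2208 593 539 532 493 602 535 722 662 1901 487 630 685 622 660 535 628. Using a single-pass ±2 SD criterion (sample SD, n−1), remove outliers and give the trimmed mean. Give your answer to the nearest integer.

n = 17, ΣRT = 13034, M = 766.706
Σ(x−M)² = 3878607.53; s = √(3878607.53/16) = 492.355
Cutoffs: 766.706 ± 2·492.355 → [-218.0, 1751.4]
Outside: 1901, 2208 → excluded.
Retained (n=15): Σ = 8925, mean = 8925/15 = 595.000

595 ms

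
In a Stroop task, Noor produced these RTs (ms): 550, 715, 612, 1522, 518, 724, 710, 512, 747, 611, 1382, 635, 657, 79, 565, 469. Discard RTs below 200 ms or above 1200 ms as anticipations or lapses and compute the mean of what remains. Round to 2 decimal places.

617.31 ms

Excluded: 79, 1382, 1522
Retained (n=13): Σ = 8025
Mean = 8025/13 = 617.3077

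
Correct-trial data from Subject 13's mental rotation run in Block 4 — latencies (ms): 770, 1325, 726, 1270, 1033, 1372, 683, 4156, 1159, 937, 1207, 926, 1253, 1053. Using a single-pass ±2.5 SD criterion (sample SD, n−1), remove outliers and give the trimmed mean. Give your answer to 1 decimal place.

1054.9 ms

n = 14, ΣRT = 17870, M = 1276.429
Σ(x−M)² = 9581413.43; s = √(9581413.43/13) = 858.506
Cutoffs: 1276.429 ± 2.5·858.506 → [-869.8, 3422.7]
Outside: 4156 → excluded.
Retained (n=13): Σ = 13714, mean = 13714/13 = 1054.923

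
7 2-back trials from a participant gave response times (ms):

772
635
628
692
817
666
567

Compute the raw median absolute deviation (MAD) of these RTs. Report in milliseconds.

Sorted: 567, 628, 635, 666, 692, 772, 817 → median = 666
|x − 666|: 106, 31, 38, 26, 151, 0, 99
Sorted deviations: 0, 26, 31, 38, 99, 106, 151 → MAD = 38

38 ms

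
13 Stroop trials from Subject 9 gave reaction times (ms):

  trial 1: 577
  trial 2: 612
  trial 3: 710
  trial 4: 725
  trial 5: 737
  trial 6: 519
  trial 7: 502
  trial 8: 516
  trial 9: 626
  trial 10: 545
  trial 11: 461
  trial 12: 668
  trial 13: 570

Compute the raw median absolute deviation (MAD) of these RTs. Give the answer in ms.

61 ms

Sorted: 461, 502, 516, 519, 545, 570, 577, 612, 626, 668, 710, 725, 737 → median = 577
|x − 577|: 0, 35, 133, 148, 160, 58, 75, 61, 49, 32, 116, 91, 7
Sorted deviations: 0, 7, 32, 35, 49, 58, 61, 75, 91, 116, 133, 148, 160 → MAD = 61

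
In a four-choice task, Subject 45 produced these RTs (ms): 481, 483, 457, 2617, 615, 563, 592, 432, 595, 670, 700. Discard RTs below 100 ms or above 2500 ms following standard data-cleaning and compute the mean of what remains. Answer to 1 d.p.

Excluded: 2617
Retained (n=10): Σ = 5588
Mean = 5588/10 = 558.8000

558.8 ms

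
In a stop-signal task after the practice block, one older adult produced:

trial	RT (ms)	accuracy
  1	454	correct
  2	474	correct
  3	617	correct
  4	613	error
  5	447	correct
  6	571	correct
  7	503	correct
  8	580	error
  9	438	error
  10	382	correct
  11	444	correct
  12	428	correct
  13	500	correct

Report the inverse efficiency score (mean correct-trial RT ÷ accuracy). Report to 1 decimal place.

Correct trials (n=10): 454, 474, 617, 447, 571, 503, 382, 444, 428, 500
Mean correct RT = 4820/10 = 482.0000 ms
Proportion correct = 10/13
IES = 482.0000 / (10/13) = 626.600 ms

626.6 ms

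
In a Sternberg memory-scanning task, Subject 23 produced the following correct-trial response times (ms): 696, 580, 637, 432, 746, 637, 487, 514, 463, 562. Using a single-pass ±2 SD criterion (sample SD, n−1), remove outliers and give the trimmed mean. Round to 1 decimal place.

n = 10, ΣRT = 5754, M = 575.400
Σ(x−M)² = 96220.40; s = √(96220.40/9) = 103.398
Cutoffs: 575.400 ± 2·103.398 → [368.6, 782.2]
No RTs fall outside the cutoffs; all 10 retained. Mean = 5754/10 = 575.400

575.4 ms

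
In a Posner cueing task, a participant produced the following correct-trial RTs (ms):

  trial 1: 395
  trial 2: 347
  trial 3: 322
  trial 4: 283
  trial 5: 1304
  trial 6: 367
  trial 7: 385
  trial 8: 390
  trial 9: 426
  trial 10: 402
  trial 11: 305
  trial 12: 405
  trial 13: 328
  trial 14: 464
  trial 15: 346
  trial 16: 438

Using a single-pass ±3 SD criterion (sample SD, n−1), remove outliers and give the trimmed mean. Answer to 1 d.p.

n = 16, ΣRT = 6907, M = 431.688
Σ(x−M)² = 848541.44; s = √(848541.44/15) = 237.843
Cutoffs: 431.688 ± 3·237.843 → [-281.8, 1145.2]
Outside: 1304 → excluded.
Retained (n=15): Σ = 5603, mean = 5603/15 = 373.533

373.5 ms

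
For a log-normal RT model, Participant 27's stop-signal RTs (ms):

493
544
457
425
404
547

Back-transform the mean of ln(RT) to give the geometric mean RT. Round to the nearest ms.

ln(RT): 6.2005, 6.2989, 6.1247, 6.0521, 6.0014, 6.3044
Mean ln(RT) = 36.9821/6 = 6.16368
Geometric mean = exp(6.16368) = 475.17 ms

475 ms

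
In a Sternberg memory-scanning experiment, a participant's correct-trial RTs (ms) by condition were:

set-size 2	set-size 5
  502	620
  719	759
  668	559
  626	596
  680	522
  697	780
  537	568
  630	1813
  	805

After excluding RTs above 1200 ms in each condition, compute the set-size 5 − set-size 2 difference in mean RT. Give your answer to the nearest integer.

19 ms

set-size 5: exclude 1813
M(set-size 2) = 5059/8 = 632.375
M(set-size 5) = 5209/8 = 651.125
Difference = 651.125 − 632.375 = 18.750 ms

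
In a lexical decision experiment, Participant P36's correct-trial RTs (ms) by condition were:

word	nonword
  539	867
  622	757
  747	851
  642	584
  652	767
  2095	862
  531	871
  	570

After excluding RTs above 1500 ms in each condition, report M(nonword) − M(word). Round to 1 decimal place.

144.0 ms

word: exclude 2095
M(word) = 3733/6 = 622.167
M(nonword) = 6129/8 = 766.125
Difference = 766.125 − 622.167 = 143.958 ms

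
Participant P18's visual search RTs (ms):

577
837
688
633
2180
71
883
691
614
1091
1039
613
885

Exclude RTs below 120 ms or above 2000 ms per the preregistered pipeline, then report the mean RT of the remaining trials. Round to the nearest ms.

Excluded: 71, 2180
Retained (n=11): Σ = 8551
Mean = 8551/11 = 777.3636

777 ms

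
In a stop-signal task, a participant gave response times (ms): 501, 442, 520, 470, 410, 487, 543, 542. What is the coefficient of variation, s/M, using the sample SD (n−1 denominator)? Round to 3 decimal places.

0.097

n = 8, Σ = 3915, M = 489.3750
Σ(x−M)² = 15643.875; s = √(15643.875/7) = 47.2741
CV = 47.2741 / 489.3750 = 0.09660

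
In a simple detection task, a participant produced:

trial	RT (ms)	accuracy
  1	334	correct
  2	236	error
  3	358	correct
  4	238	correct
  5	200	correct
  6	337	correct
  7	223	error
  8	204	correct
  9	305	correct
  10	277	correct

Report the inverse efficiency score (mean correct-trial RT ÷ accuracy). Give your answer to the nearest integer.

Correct trials (n=8): 334, 358, 238, 200, 337, 204, 305, 277
Mean correct RT = 2253/8 = 281.6250 ms
Proportion correct = 8/10
IES = 281.6250 / (8/10) = 352.031 ms

352 ms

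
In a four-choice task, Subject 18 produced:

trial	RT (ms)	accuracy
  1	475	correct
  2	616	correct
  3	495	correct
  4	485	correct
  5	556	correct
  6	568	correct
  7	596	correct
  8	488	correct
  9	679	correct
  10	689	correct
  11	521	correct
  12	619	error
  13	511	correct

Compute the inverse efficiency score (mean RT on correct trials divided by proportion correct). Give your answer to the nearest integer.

Correct trials (n=12): 475, 616, 495, 485, 556, 568, 596, 488, 679, 689, 521, 511
Mean correct RT = 6679/12 = 556.5833 ms
Proportion correct = 12/13
IES = 556.5833 / (12/13) = 602.965 ms

603 ms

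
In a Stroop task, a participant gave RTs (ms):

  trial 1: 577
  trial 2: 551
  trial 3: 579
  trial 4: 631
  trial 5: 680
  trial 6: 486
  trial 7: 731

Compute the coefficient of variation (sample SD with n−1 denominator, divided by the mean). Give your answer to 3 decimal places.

n = 7, Σ = 4235, M = 605.0000
Σ(x−M)² = 40714.000; s = √(40714.000/6) = 82.3752
CV = 82.3752 / 605.0000 = 0.13616

0.136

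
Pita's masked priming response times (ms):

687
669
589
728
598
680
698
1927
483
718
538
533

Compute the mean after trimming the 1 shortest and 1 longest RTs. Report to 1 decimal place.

643.8 ms

Sorted: 483, 533, 538, 589, 598, 669, 680, 687, 698, 718, 728, 1927
Drop lowest 1 (483) and highest 1 (1927)
Remaining (n=10): Σ = 6438, mean = 6438/10 = 643.800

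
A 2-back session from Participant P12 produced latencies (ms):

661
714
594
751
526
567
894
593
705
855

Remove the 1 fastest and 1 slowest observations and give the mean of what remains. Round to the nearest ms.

680 ms

Sorted: 526, 567, 593, 594, 661, 705, 714, 751, 855, 894
Drop lowest 1 (526) and highest 1 (894)
Remaining (n=8): Σ = 5440, mean = 5440/8 = 680.000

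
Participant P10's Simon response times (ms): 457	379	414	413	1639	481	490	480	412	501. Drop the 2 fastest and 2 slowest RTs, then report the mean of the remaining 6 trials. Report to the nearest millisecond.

456 ms

Sorted: 379, 412, 413, 414, 457, 480, 481, 490, 501, 1639
Drop lowest 2 (379, 412) and highest 2 (501, 1639)
Remaining (n=6): Σ = 2735, mean = 2735/6 = 455.833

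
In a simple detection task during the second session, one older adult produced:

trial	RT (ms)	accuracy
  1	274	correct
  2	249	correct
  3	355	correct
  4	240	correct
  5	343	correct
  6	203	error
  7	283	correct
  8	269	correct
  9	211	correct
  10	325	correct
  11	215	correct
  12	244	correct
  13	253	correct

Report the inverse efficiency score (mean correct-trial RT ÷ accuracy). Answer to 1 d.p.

294.4 ms

Correct trials (n=12): 274, 249, 355, 240, 343, 283, 269, 211, 325, 215, 244, 253
Mean correct RT = 3261/12 = 271.7500 ms
Proportion correct = 12/13
IES = 271.7500 / (12/13) = 294.396 ms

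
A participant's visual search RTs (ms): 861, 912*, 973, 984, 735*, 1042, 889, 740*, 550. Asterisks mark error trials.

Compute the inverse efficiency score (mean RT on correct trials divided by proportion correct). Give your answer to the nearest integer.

1325 ms

Correct trials (n=6): 861, 973, 984, 1042, 889, 550
Mean correct RT = 5299/6 = 883.1667 ms
Proportion correct = 6/9
IES = 883.1667 / (6/9) = 1324.750 ms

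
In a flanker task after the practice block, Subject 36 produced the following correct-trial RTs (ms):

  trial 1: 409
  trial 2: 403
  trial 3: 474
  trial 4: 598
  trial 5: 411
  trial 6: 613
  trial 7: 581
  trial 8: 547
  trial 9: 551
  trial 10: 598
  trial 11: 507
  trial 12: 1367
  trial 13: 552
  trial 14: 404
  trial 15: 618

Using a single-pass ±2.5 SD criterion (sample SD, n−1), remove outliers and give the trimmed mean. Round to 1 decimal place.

519.0 ms

n = 15, ΣRT = 8633, M = 575.533
Σ(x−M)² = 761637.73; s = √(761637.73/14) = 233.244
Cutoffs: 575.533 ± 2.5·233.244 → [-7.6, 1158.6]
Outside: 1367 → excluded.
Retained (n=14): Σ = 7266, mean = 7266/14 = 519.000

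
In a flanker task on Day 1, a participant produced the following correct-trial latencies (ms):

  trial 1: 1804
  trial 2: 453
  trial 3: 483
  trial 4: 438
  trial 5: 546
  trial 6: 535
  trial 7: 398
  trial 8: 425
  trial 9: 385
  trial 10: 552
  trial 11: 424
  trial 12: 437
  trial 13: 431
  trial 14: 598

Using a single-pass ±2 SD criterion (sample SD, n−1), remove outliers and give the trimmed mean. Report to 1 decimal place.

469.6 ms

n = 14, ΣRT = 7909, M = 564.929
Σ(x−M)² = 1707146.93; s = √(1707146.93/13) = 362.380
Cutoffs: 564.929 ± 2·362.380 → [-159.8, 1289.7]
Outside: 1804 → excluded.
Retained (n=13): Σ = 6105, mean = 6105/13 = 469.615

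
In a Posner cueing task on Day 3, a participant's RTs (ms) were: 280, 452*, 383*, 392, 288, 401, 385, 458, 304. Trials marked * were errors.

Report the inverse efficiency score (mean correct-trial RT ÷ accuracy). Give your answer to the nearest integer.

Correct trials (n=7): 280, 392, 288, 401, 385, 458, 304
Mean correct RT = 2508/7 = 358.2857 ms
Proportion correct = 7/9
IES = 358.2857 / (7/9) = 460.653 ms

461 ms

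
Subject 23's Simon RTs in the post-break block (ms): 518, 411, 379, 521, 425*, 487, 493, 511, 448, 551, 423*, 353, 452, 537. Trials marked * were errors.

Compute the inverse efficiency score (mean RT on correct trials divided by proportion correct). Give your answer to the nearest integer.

Correct trials (n=12): 518, 411, 379, 521, 487, 493, 511, 448, 551, 353, 452, 537
Mean correct RT = 5661/12 = 471.7500 ms
Proportion correct = 12/14
IES = 471.7500 / (12/14) = 550.375 ms

550 ms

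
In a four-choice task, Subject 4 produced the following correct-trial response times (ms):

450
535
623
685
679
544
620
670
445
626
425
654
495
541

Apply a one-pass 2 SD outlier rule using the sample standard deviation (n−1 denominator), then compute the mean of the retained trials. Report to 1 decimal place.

570.9 ms

n = 14, ΣRT = 7992, M = 570.857
Σ(x−M)² = 110013.71; s = √(110013.71/13) = 91.992
Cutoffs: 570.857 ± 2·91.992 → [386.9, 754.8]
No RTs fall outside the cutoffs; all 14 retained. Mean = 7992/14 = 570.857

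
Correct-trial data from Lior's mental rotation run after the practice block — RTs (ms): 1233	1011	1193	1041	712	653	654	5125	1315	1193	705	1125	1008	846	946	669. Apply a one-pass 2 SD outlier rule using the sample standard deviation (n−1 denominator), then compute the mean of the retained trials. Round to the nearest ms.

954 ms

n = 16, ΣRT = 19429, M = 1214.312
Σ(x−M)² = 17072537.44; s = √(17072537.44/15) = 1066.850
Cutoffs: 1214.312 ± 2·1066.850 → [-919.4, 3348.0]
Outside: 5125 → excluded.
Retained (n=15): Σ = 14304, mean = 14304/15 = 953.600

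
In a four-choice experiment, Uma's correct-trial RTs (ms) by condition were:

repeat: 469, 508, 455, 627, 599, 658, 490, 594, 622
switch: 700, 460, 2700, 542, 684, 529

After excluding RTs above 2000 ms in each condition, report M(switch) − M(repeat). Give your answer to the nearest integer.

25 ms

switch: exclude 2700
M(repeat) = 5022/9 = 558.000
M(switch) = 2915/5 = 583.000
Difference = 583.000 − 558.000 = 25.000 ms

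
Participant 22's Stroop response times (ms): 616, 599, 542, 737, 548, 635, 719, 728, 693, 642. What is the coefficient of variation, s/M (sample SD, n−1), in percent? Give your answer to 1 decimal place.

11.1%

n = 10, Σ = 6459, M = 645.9000
Σ(x−M)² = 46208.900; s = √(46208.900/9) = 71.6542
CV = 71.6542 / 645.9000 = 0.11094 = 11.094%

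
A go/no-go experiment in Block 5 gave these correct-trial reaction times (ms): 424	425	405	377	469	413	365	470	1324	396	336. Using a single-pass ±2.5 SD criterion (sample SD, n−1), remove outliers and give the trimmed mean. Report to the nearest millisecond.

n = 11, ΣRT = 5404, M = 491.273
Σ(x−M)² = 779060.18; s = √(779060.18/10) = 279.116
Cutoffs: 491.273 ± 2.5·279.116 → [-206.5, 1189.1]
Outside: 1324 → excluded.
Retained (n=10): Σ = 4080, mean = 4080/10 = 408.000

408 ms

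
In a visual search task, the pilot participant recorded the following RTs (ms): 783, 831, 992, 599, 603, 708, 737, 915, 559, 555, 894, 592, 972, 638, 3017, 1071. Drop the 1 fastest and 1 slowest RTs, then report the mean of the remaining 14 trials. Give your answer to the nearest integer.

Sorted: 555, 559, 592, 599, 603, 638, 708, 737, 783, 831, 894, 915, 972, 992, 1071, 3017
Drop lowest 1 (555) and highest 1 (3017)
Remaining (n=14): Σ = 10894, mean = 10894/14 = 778.143

778 ms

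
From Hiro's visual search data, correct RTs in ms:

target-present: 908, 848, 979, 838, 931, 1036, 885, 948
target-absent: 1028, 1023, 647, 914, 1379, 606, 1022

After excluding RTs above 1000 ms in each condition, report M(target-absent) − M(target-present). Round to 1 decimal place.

-183.0 ms

target-present: exclude 1036
target-absent: exclude 1028, 1023, 1379, 1022
M(target-present) = 6337/7 = 905.286
M(target-absent) = 2167/3 = 722.333
Difference = 722.333 − 905.286 = -182.952 ms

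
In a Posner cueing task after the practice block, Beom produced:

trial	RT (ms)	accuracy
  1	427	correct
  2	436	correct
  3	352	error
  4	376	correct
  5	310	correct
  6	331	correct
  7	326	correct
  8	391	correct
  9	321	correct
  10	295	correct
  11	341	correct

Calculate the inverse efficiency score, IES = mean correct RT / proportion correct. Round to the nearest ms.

Correct trials (n=10): 427, 436, 376, 310, 331, 326, 391, 321, 295, 341
Mean correct RT = 3554/10 = 355.4000 ms
Proportion correct = 10/11
IES = 355.4000 / (10/11) = 390.940 ms

391 ms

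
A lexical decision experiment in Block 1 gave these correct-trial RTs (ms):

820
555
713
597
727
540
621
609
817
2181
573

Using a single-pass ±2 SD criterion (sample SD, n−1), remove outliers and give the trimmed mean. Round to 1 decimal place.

n = 11, ΣRT = 8753, M = 795.727
Σ(x−M)² = 2209432.18; s = √(2209432.18/10) = 470.046
Cutoffs: 795.727 ± 2·470.046 → [-144.4, 1735.8]
Outside: 2181 → excluded.
Retained (n=10): Σ = 6572, mean = 6572/10 = 657.200

657.2 ms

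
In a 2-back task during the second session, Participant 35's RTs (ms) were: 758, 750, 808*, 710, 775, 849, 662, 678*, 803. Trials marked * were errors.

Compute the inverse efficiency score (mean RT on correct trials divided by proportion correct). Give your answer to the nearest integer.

Correct trials (n=7): 758, 750, 710, 775, 849, 662, 803
Mean correct RT = 5307/7 = 758.1429 ms
Proportion correct = 7/9
IES = 758.1429 / (7/9) = 974.755 ms

975 ms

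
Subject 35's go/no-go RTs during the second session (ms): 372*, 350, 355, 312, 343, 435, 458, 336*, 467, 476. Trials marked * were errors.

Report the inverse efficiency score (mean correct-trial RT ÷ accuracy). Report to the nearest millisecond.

Correct trials (n=8): 350, 355, 312, 343, 435, 458, 467, 476
Mean correct RT = 3196/8 = 399.5000 ms
Proportion correct = 8/10
IES = 399.5000 / (8/10) = 499.375 ms

499 ms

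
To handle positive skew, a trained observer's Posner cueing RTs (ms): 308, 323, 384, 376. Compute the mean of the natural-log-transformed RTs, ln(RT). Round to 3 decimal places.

5.847

ln(RT): 5.7301, 5.7777, 5.9506, 5.9296
Σ ln(RT) = 23.3880
Mean = 23.3880/4 = 5.84700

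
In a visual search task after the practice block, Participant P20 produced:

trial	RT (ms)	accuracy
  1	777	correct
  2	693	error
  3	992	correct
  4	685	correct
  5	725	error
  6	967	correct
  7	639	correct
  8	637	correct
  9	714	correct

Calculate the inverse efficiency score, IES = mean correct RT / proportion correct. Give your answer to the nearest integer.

994 ms

Correct trials (n=7): 777, 992, 685, 967, 639, 637, 714
Mean correct RT = 5411/7 = 773.0000 ms
Proportion correct = 7/9
IES = 773.0000 / (7/9) = 993.857 ms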